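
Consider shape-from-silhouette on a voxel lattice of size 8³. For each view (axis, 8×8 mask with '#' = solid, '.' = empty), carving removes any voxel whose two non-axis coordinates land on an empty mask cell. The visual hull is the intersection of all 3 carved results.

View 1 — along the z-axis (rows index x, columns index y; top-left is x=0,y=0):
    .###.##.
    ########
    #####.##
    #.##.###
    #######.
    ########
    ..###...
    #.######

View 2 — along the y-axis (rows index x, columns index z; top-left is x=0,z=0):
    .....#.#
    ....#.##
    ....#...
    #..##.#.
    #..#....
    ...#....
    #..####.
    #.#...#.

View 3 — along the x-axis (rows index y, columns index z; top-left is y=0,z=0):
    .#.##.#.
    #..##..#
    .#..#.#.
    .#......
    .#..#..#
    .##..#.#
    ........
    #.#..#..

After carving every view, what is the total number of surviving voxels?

before carving: 512 voxels (8×8×8)
after view 1 [z-axis, 51 of 64 cells solid] → remaining = 408
after view 2 [y-axis, 21 of 64 cells solid] → remaining = 123
after view 3 [x-axis, 22 of 64 cells solid] → remaining = 35

remaining voxels: 35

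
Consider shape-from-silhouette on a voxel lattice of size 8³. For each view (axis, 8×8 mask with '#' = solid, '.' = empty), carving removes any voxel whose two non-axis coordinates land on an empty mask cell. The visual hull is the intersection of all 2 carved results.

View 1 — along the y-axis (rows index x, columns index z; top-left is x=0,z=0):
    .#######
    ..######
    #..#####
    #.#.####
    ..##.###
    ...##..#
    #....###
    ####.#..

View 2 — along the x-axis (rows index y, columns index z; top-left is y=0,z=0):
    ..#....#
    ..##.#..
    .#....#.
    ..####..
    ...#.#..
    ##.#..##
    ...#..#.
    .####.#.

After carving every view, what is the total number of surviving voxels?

remaining voxels: 135

before carving: 512 voxels (8×8×8)
[1] y-view keeps 42 columns → grid now 336
[2] x-view keeps 25 columns → grid now 135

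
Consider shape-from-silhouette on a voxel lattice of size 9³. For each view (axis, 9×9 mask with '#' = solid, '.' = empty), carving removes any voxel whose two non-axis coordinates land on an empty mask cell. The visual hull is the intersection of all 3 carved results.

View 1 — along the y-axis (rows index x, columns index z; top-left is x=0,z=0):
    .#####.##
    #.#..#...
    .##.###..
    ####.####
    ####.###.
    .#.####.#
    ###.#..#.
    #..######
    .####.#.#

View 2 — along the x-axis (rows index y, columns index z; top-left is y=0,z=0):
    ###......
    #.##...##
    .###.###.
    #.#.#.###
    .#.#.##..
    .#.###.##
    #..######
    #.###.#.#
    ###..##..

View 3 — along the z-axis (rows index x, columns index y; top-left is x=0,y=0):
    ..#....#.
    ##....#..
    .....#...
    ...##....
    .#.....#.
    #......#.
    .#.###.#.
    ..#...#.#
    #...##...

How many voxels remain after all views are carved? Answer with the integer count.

|visual hull| = 77

full grid |V| = 729
after view 1 [y-axis, 54 of 81 cells solid] → remaining = 486
after view 2 [x-axis, 48 of 81 cells solid] → remaining = 288
after view 3 [z-axis, 23 of 81 cells solid] → remaining = 77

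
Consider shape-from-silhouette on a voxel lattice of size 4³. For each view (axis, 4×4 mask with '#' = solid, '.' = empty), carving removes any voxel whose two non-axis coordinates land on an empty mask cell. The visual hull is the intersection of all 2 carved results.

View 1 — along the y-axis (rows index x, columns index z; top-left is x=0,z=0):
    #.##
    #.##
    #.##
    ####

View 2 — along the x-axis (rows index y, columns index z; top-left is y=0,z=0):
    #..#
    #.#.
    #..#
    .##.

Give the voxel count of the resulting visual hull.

full grid |V| = 64
after view 1 [y-axis, 13 of 16 cells solid] → remaining = 52
after view 2 [x-axis, 8 of 16 cells solid] → remaining = 29

voxel count = 29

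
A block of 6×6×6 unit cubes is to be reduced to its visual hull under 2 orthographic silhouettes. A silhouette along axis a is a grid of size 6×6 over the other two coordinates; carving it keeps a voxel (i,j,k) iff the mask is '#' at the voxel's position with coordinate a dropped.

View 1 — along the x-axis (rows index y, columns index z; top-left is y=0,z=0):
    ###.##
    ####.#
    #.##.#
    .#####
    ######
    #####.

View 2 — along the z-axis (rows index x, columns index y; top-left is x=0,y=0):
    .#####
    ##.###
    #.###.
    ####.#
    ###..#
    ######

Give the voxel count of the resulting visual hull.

voxel count = 144

start: 6×6×6 = 216 voxels
  1. axis=0 (YZ plane), |mask|=30  ⇒  voxels=180
  2. axis=2 (XY plane), |mask|=29  ⇒  voxels=144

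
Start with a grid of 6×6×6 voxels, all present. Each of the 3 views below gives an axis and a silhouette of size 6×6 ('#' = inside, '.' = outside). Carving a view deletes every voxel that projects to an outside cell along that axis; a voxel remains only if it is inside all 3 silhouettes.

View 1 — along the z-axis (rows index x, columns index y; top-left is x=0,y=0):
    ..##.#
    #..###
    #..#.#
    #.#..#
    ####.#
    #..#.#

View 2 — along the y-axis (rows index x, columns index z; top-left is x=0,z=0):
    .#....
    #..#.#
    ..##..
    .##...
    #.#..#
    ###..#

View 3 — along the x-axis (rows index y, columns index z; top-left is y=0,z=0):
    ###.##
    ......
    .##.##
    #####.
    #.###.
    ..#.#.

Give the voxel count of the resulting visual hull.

before carving: 216 voxels (6×6×6)
carve view 1 (along z, XY-mask fill 21/36): 126 voxels remain
carve view 2 (along y, XZ-mask fill 15/36): 54 voxels remain
carve view 3 (along x, YZ-mask fill 20/36): 33 voxels remain

|visual hull| = 33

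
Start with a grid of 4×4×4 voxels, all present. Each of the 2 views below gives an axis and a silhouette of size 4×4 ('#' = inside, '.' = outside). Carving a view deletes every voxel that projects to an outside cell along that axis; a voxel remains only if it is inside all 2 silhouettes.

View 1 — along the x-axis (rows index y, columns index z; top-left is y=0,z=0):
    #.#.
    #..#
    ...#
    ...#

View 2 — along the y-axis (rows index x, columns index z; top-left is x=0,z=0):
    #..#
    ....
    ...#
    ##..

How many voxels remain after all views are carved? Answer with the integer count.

full grid |V| = 64
V1 x: intersect with YZ mask (6 set) -- 24 left
V2 y: intersect with XZ mask (5 set) -- 10 left

remaining voxels: 10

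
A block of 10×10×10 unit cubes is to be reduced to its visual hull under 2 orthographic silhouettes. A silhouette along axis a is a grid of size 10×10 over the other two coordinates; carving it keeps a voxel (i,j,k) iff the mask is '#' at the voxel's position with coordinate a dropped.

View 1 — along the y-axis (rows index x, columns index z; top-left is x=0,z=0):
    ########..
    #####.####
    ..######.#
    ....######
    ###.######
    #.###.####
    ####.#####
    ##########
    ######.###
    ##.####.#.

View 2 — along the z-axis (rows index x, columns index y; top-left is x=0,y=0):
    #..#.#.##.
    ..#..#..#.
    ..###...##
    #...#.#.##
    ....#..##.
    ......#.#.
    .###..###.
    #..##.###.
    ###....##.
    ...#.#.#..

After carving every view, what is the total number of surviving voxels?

initial block: 10^3 = 1000
  1. axis=1 (XZ plane), |mask|=82  ⇒  voxels=820
  2. axis=2 (XY plane), |mask|=43  ⇒  voxels=355

355 voxels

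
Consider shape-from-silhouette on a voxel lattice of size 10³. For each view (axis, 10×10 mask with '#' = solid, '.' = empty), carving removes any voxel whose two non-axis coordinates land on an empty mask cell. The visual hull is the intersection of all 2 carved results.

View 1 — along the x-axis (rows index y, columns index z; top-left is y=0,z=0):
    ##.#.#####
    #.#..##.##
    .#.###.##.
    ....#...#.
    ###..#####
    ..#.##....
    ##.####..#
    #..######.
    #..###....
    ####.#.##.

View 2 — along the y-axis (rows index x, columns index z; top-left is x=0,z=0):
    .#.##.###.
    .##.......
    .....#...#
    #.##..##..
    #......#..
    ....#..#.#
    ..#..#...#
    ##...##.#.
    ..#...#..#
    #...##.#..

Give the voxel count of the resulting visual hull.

200 voxels

full grid |V| = 1000
[1] x-view keeps 58 columns → grid now 580
[2] y-view keeps 35 columns → grid now 200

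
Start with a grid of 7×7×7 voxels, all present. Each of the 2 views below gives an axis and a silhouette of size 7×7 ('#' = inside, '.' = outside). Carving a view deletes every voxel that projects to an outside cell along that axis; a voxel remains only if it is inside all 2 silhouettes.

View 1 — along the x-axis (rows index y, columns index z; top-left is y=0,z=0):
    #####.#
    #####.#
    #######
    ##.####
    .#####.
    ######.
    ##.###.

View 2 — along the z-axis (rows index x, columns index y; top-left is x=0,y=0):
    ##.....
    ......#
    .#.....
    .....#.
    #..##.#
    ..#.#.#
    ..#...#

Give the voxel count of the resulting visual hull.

before carving: 343 voxels (7×7×7)
V1 x: intersect with YZ mask (41 set) -- 287 left
V2 z: intersect with XY mask (14 set) -- 80 left

remaining voxels: 80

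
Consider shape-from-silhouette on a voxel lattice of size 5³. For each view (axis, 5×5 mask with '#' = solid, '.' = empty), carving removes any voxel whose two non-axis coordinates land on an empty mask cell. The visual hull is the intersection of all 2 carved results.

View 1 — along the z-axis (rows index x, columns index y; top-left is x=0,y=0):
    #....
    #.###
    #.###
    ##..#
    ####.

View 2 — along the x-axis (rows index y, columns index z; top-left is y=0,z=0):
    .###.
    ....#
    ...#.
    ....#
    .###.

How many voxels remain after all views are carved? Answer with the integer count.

full grid |V| = 125
carve view 1 (along z, XY-mask fill 16/25): 80 voxels remain
carve view 2 (along x, YZ-mask fill 9/25): 32 voxels remain

remaining voxels: 32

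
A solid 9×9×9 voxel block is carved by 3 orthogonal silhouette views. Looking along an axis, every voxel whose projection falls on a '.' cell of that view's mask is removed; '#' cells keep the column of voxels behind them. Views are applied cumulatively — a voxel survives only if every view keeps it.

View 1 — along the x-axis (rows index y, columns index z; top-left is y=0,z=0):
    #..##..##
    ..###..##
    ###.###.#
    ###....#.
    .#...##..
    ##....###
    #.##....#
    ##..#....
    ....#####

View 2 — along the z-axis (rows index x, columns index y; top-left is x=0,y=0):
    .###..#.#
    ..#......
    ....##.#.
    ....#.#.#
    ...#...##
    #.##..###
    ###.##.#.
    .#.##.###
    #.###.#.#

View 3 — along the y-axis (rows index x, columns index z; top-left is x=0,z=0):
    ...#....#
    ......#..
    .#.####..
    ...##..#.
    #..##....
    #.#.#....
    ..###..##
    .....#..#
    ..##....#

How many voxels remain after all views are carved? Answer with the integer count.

voxel count = 62

full grid |V| = 729
carve view 1 (along x, YZ-mask fill 41/81): 369 voxels remain
carve view 2 (along z, XY-mask fill 39/81): 175 voxels remain
carve view 3 (along y, XZ-mask fill 27/81): 62 voxels remain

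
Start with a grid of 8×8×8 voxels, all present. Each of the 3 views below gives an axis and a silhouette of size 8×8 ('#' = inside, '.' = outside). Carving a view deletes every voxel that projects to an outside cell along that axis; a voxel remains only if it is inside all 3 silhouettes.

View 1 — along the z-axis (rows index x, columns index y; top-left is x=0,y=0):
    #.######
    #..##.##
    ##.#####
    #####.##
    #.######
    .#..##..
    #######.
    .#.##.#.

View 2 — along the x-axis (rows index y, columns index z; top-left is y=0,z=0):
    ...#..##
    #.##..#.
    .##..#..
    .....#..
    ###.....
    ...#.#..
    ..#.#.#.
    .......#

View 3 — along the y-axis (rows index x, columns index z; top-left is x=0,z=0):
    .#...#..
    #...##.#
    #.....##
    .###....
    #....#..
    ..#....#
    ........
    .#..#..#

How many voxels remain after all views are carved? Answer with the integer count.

initial block: 8^3 = 512
[1] z-view keeps 47 columns → grid now 376
[2] x-view keeps 20 columns → grid now 117
[3] y-view keeps 19 columns → grid now 33

33 voxels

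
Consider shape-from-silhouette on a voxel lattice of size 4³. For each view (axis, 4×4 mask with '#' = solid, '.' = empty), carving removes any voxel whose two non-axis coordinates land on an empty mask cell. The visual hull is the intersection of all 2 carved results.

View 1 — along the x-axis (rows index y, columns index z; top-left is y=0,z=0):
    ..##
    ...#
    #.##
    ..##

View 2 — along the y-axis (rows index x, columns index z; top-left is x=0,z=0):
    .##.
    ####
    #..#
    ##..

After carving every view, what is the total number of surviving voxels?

full grid |V| = 64
after view 1 [x-axis, 8 of 16 cells solid] → remaining = 32
after view 2 [y-axis, 10 of 16 cells solid] → remaining = 17

17 voxels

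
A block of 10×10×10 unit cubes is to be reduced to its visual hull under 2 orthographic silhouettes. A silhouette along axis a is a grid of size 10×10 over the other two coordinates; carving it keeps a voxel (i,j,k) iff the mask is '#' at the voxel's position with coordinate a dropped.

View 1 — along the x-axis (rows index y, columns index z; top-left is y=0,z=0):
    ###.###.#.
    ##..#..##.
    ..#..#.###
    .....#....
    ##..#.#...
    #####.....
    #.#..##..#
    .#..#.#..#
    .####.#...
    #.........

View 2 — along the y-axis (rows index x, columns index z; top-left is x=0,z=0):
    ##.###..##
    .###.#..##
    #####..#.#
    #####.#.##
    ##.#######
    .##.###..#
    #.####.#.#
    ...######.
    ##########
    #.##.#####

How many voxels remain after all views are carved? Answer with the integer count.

full grid |V| = 1000
V1 x: intersect with YZ mask (42 set) -- 420 left
V2 y: intersect with XZ mask (74 set) -- 307 left

remaining voxels: 307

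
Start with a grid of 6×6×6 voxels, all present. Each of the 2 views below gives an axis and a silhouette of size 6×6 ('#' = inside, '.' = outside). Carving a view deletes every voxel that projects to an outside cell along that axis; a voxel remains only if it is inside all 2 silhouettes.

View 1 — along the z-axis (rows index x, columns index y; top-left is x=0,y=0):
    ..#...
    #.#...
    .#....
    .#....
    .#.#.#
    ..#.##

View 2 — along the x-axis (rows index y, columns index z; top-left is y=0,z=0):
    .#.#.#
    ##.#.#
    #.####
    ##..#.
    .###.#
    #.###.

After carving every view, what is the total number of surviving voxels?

voxel count = 45

start: 6×6×6 = 216 voxels
[1] z-view keeps 11 columns → grid now 66
[2] x-view keeps 23 columns → grid now 45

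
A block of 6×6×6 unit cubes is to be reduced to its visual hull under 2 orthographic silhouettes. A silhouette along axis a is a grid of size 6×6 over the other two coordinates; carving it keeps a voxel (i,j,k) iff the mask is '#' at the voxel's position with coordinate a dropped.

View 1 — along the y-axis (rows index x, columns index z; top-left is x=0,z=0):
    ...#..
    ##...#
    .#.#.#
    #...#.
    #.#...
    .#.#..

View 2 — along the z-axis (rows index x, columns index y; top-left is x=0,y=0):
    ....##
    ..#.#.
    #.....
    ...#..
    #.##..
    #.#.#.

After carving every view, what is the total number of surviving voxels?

full grid |V| = 216
step 1: project along y, AND mask (13/36) → |grid| = 78
step 2: project along z, AND mask (12/36) → |grid| = 25

voxel count = 25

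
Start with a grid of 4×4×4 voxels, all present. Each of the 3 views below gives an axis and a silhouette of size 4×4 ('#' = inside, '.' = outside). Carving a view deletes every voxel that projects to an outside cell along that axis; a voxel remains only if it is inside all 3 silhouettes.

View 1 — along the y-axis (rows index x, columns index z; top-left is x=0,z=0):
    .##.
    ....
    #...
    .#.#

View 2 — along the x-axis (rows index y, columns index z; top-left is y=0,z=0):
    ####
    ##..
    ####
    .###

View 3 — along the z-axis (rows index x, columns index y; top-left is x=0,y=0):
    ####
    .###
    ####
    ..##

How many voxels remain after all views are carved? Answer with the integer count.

remaining voxels: 14

start: 4×4×4 = 64 voxels
carve view 1 (along y, XZ-mask fill 5/16): 20 voxels remain
carve view 2 (along x, YZ-mask fill 13/16): 17 voxels remain
carve view 3 (along z, XY-mask fill 13/16): 14 voxels remain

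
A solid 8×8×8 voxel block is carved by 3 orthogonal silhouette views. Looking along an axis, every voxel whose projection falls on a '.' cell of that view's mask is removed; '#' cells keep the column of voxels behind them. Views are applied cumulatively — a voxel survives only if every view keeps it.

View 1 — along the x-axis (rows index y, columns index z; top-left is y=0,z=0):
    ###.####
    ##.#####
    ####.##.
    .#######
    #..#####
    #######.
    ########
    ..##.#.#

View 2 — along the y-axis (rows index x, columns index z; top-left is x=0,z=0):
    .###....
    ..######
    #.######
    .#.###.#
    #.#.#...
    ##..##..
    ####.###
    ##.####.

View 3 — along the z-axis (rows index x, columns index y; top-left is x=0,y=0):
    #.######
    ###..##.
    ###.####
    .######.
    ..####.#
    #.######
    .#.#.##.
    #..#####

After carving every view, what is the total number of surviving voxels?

initial block: 8^3 = 512
  1. axis=0 (YZ plane), |mask|=52  ⇒  voxels=416
  2. axis=1 (XZ plane), |mask|=41  ⇒  voxels=268
  3. axis=2 (XY plane), |mask|=47  ⇒  voxels=194

remaining voxels: 194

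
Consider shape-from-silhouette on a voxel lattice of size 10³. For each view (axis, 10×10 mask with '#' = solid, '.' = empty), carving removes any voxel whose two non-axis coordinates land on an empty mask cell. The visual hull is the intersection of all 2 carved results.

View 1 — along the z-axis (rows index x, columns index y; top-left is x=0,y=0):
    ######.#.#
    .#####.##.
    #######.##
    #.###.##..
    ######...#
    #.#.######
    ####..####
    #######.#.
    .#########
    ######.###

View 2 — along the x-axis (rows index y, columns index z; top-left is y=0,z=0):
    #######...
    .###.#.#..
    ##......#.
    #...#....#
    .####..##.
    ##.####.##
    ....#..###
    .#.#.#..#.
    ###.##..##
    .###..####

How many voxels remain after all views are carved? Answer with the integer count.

initial block: 10^3 = 1000
after view 1 [z-axis, 79 of 100 cells solid] → remaining = 790
after view 2 [x-axis, 54 of 100 cells solid] → remaining = 421

|visual hull| = 421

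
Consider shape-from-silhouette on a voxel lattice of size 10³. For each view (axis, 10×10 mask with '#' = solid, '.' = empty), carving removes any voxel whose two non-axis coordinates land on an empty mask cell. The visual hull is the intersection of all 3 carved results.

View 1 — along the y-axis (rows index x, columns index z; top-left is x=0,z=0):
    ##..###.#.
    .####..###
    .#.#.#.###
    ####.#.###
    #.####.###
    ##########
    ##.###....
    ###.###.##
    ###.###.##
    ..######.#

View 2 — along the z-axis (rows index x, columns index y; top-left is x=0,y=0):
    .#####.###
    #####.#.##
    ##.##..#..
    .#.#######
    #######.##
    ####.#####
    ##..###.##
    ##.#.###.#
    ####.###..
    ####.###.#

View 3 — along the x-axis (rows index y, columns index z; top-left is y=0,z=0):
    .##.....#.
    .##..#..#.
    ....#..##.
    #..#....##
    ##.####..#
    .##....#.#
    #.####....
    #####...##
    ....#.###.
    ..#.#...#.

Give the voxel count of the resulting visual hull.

|visual hull| = 248

before carving: 1000 voxels (10×10×10)
V1 y: intersect with XZ mask (73 set) -- 730 left
V2 z: intersect with XY mask (76 set) -- 563 left
V3 x: intersect with YZ mask (44 set) -- 248 left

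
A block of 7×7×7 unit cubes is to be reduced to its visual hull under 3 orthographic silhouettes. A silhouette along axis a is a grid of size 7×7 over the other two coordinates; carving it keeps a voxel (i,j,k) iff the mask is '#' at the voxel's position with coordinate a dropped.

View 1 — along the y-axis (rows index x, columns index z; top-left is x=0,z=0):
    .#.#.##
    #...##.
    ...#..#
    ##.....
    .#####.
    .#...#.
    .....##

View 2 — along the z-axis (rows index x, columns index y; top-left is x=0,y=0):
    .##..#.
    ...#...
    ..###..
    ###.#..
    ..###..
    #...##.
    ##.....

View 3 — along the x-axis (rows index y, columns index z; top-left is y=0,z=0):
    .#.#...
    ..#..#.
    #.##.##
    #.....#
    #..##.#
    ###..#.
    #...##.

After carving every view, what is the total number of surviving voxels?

initial block: 7^3 = 343
carve view 1 (along y, XZ-mask fill 20/49): 140 voxels remain
carve view 2 (along z, XY-mask fill 19/49): 54 voxels remain
carve view 3 (along x, YZ-mask fill 22/49): 24 voxels remain

24 voxels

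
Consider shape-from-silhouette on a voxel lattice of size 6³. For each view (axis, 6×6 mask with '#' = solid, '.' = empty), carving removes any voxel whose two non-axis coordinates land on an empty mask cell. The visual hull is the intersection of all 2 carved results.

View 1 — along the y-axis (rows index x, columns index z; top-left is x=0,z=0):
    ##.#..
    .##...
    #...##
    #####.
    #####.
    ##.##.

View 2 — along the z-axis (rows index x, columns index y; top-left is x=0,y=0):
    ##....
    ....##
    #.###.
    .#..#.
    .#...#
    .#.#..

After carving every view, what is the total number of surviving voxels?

full grid |V| = 216
after view 1 [y-axis, 22 of 36 cells solid] → remaining = 132
after view 2 [z-axis, 14 of 36 cells solid] → remaining = 50

|visual hull| = 50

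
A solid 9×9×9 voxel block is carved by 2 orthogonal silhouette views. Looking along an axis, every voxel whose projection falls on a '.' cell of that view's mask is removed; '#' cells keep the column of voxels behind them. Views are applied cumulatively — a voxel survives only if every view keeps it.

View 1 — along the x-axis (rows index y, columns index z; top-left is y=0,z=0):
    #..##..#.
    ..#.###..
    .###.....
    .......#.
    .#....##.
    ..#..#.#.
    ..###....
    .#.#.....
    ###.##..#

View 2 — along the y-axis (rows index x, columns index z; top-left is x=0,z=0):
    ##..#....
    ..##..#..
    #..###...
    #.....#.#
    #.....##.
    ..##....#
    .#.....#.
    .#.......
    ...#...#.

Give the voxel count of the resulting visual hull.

initial block: 9^3 = 729
V1 x: intersect with YZ mask (29 set) -- 261 left
V2 y: intersect with XZ mask (24 set) -- 77 left

remaining voxels: 77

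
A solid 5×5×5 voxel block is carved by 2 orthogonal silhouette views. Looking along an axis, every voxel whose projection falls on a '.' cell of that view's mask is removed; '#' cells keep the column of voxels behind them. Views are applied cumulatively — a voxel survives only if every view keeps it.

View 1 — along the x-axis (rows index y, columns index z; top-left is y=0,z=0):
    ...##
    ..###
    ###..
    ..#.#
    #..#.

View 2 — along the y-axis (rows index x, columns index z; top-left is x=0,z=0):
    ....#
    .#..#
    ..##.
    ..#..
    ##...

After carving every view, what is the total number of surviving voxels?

full grid |V| = 125
carve view 1 (along x, YZ-mask fill 12/25): 60 voxels remain
carve view 2 (along y, XZ-mask fill 8/25): 19 voxels remain

|visual hull| = 19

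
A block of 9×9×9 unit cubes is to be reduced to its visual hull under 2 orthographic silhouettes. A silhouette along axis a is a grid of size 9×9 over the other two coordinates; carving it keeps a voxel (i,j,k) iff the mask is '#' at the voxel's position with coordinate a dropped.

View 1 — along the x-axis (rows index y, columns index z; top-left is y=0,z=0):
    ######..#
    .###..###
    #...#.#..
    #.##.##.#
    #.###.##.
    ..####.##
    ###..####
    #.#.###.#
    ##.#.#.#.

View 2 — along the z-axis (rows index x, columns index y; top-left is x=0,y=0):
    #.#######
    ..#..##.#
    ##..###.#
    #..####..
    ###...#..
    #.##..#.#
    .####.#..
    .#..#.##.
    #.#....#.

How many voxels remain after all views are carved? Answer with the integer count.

full grid |V| = 729
after view 1 [x-axis, 52 of 81 cells solid] → remaining = 468
after view 2 [z-axis, 44 of 81 cells solid] → remaining = 256

remaining voxels: 256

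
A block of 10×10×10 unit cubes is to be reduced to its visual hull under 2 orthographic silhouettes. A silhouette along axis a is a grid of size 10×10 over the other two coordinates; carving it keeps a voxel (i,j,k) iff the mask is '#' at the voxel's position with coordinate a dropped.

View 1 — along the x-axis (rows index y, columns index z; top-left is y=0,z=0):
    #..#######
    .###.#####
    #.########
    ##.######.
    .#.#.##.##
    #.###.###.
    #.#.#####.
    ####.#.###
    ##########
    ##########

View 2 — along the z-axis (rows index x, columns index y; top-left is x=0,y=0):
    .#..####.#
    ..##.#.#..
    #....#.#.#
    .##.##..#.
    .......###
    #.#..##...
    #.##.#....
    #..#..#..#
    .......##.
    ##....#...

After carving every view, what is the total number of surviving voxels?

316 voxels

initial block: 10^3 = 1000
step 1: project along x, AND mask (81/100) → |grid| = 810
step 2: project along z, AND mask (39/100) → |grid| = 316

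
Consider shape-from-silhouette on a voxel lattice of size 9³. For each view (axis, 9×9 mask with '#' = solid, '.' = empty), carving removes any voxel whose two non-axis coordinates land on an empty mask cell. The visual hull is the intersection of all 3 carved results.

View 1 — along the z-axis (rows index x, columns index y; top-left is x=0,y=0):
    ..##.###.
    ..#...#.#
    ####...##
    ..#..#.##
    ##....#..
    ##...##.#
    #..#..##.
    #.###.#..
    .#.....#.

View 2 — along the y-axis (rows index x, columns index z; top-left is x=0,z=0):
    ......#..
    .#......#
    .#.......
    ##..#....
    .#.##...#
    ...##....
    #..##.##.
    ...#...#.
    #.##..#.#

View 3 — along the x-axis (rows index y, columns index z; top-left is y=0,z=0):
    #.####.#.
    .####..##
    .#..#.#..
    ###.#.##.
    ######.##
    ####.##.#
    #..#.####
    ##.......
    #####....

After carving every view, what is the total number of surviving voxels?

full grid |V| = 729
V1 z: intersect with XY mask (37 set) -- 333 left
V2 y: intersect with XZ mask (25 set) -- 91 left
V3 x: intersect with YZ mask (49 set) -- 61 left

61 voxels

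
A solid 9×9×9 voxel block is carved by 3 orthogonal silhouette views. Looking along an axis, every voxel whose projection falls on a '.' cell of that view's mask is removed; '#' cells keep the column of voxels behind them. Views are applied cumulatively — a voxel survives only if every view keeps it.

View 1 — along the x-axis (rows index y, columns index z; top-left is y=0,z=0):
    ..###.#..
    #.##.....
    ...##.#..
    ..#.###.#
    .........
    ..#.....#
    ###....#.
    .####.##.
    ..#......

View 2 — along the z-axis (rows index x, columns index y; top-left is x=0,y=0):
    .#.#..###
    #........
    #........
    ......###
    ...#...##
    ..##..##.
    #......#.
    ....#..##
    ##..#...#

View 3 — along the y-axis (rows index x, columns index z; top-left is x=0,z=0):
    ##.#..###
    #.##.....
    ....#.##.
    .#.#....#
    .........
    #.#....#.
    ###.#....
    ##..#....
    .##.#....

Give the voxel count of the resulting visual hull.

start: 9×9×9 = 729 voxels
  1. axis=0 (YZ plane), |mask|=28  ⇒  voxels=252
  2. axis=2 (XY plane), |mask|=26  ⇒  voxels=93
  3. axis=1 (XZ plane), |mask|=28  ⇒  voxels=35

remaining voxels: 35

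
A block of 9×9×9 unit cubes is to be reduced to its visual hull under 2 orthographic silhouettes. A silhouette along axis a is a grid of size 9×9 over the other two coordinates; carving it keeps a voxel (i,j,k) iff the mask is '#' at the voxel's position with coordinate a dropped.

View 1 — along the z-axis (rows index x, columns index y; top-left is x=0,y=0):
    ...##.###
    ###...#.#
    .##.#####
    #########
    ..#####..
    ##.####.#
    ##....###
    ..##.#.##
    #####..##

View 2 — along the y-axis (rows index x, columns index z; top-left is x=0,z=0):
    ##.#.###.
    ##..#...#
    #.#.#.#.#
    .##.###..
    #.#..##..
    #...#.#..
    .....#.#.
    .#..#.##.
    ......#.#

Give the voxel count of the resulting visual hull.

215 voxels

initial block: 9^3 = 729
after view 1 [z-axis, 55 of 81 cells solid] → remaining = 495
after view 2 [y-axis, 35 of 81 cells solid] → remaining = 215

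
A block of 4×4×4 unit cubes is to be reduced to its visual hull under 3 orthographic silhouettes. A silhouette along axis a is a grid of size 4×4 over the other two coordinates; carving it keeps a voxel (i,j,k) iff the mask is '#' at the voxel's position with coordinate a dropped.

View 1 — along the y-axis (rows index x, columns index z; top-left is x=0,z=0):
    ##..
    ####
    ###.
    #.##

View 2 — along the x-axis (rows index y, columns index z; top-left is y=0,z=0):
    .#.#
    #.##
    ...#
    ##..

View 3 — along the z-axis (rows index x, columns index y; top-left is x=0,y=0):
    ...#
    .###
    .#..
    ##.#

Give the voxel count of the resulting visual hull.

voxel count = 15

start: 4×4×4 = 64 voxels
after view 1 [y-axis, 12 of 16 cells solid] → remaining = 48
after view 2 [x-axis, 8 of 16 cells solid] → remaining = 23
after view 3 [z-axis, 8 of 16 cells solid] → remaining = 15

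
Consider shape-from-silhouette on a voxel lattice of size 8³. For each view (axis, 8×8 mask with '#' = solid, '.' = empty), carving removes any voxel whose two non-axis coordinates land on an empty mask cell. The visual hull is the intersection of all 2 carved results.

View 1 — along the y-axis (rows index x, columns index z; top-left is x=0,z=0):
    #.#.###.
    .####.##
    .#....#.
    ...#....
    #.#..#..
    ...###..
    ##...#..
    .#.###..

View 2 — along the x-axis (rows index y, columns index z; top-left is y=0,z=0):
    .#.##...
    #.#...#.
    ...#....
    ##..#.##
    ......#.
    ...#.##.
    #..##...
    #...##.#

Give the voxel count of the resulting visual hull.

start: 8×8×8 = 512 voxels
carve view 1 (along y, XZ-mask fill 27/64): 216 voxels remain
carve view 2 (along x, YZ-mask fill 23/64): 79 voxels remain

remaining voxels: 79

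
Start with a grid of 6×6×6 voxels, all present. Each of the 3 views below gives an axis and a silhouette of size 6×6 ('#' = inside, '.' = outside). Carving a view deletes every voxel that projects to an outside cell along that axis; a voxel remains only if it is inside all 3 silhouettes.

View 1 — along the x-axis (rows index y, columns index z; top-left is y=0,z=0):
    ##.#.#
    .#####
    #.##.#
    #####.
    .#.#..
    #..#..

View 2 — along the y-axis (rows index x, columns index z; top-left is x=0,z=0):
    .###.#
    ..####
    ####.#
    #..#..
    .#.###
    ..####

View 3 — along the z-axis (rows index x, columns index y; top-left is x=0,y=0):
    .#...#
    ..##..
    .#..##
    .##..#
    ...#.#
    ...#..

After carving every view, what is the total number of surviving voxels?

initial block: 6^3 = 216
  1. axis=0 (YZ plane), |mask|=22  ⇒  voxels=132
  2. axis=1 (XZ plane), |mask|=23  ⇒  voxels=89
  3. axis=2 (XY plane), |mask|=13  ⇒  voxels=31

|visual hull| = 31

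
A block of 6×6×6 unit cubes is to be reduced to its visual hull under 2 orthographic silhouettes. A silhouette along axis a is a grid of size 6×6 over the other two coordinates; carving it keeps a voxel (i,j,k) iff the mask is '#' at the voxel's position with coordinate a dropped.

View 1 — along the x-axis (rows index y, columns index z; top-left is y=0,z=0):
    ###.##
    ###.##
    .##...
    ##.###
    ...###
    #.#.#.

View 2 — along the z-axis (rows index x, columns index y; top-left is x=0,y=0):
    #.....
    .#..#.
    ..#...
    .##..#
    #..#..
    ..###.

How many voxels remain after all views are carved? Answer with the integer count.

before carving: 216 voxels (6×6×6)
after view 1 [x-axis, 23 of 36 cells solid] → remaining = 138
after view 2 [z-axis, 12 of 36 cells solid] → remaining = 45

remaining voxels: 45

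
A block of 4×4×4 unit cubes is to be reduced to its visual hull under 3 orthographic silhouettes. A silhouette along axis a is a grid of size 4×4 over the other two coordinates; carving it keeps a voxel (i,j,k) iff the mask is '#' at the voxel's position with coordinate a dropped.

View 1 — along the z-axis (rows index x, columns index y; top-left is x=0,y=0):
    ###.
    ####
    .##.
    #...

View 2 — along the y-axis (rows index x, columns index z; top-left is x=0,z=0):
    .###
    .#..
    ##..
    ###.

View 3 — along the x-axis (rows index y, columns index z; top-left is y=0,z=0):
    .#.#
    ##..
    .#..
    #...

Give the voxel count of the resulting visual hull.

remaining voxels: 11

initial block: 4^3 = 64
carve view 1 (along z, XY-mask fill 10/16): 40 voxels remain
carve view 2 (along y, XZ-mask fill 9/16): 20 voxels remain
carve view 3 (along x, YZ-mask fill 6/16): 11 voxels remain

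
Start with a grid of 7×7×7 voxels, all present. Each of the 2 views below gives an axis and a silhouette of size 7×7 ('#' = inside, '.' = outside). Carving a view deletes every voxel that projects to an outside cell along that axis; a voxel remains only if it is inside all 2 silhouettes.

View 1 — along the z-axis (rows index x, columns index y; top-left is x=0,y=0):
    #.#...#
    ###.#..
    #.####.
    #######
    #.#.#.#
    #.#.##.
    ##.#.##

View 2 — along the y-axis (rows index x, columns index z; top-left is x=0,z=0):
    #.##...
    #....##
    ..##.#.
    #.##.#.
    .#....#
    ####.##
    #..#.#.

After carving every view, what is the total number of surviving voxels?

full grid |V| = 343
  1. axis=2 (XY plane), |mask|=32  ⇒  voxels=224
  2. axis=1 (XZ plane), |mask|=24  ⇒  voxels=111

remaining voxels: 111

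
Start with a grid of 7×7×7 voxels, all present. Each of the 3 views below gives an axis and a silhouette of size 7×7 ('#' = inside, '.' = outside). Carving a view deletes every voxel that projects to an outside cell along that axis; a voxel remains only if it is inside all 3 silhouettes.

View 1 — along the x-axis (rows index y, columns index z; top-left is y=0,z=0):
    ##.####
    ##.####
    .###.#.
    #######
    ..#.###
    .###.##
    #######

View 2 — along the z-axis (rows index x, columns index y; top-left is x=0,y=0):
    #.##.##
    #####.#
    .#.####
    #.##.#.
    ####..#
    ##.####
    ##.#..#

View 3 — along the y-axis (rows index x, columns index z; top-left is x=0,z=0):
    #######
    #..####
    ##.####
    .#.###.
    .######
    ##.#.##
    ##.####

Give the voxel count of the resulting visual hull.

voxel count = 169

full grid |V| = 343
carve view 1 (along x, YZ-mask fill 39/49): 273 voxels remain
carve view 2 (along z, XY-mask fill 35/49): 205 voxels remain
carve view 3 (along y, XZ-mask fill 39/49): 169 voxels remain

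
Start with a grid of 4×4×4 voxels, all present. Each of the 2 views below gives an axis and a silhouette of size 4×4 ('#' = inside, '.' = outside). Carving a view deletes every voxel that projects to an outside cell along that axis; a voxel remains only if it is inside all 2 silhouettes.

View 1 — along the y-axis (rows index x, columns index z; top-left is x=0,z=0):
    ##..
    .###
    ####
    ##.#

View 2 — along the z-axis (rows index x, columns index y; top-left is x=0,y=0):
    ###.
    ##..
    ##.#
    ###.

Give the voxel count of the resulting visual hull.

remaining voxels: 33

full grid |V| = 64
carve view 1 (along y, XZ-mask fill 12/16): 48 voxels remain
carve view 2 (along z, XY-mask fill 11/16): 33 voxels remain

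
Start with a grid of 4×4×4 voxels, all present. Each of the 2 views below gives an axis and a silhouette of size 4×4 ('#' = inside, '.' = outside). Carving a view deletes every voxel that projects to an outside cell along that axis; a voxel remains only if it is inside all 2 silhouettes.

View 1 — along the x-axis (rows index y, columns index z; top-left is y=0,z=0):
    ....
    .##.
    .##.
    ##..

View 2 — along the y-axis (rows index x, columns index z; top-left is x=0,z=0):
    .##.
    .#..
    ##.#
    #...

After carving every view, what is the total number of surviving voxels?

full grid |V| = 64
after view 1 [x-axis, 6 of 16 cells solid] → remaining = 24
after view 2 [y-axis, 7 of 16 cells solid] → remaining = 13

|visual hull| = 13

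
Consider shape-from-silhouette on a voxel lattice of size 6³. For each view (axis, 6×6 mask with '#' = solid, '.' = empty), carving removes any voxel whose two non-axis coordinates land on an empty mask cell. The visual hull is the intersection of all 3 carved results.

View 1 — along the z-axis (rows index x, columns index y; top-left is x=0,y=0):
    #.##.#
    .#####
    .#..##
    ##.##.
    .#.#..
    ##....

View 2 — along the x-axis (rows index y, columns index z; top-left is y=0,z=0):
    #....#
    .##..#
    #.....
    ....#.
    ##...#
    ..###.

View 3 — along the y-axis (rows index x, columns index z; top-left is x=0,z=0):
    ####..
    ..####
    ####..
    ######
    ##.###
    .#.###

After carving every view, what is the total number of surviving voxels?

full grid |V| = 216
step 1: project along z, AND mask (20/36) → |grid| = 120
step 2: project along x, AND mask (13/36) → |grid| = 45
step 3: project along y, AND mask (27/36) → |grid| = 32

32 voxels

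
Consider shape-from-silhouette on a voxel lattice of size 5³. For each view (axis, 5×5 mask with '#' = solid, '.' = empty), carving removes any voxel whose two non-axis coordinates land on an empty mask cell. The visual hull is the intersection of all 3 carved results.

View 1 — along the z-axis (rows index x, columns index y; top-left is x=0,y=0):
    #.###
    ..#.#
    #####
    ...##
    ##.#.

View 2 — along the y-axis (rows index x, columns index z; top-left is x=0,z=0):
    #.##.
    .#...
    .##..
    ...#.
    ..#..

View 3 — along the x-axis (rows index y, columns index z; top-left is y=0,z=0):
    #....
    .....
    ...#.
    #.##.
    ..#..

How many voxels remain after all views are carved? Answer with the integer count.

start: 5×5×5 = 125 voxels
[1] z-view keeps 16 columns → grid now 80
[2] y-view keeps 8 columns → grid now 29
[3] x-view keeps 6 columns → grid now 10

|visual hull| = 10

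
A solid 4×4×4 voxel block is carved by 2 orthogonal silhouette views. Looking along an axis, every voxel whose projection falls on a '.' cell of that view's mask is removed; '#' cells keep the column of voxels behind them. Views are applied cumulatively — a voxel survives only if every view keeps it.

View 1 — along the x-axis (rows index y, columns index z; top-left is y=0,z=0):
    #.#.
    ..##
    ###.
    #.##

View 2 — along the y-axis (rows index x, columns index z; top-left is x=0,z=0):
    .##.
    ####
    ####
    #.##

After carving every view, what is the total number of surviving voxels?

initial block: 4^3 = 64
carve view 1 (along x, YZ-mask fill 10/16): 40 voxels remain
carve view 2 (along y, XZ-mask fill 13/16): 34 voxels remain

|visual hull| = 34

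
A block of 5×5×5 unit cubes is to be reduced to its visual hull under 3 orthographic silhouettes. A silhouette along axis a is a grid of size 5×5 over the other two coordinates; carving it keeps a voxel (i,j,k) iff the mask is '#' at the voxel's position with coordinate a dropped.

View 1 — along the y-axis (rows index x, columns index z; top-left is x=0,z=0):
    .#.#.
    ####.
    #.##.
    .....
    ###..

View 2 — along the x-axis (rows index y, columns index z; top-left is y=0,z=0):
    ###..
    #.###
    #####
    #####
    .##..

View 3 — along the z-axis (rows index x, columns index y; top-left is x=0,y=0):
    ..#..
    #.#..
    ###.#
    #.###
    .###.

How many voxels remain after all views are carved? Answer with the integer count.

start: 5×5×5 = 125 voxels
carve view 1 (along y, XZ-mask fill 12/25): 60 voxels remain
carve view 2 (along x, YZ-mask fill 19/25): 48 voxels remain
carve view 3 (along z, XY-mask fill 14/25): 26 voxels remain

remaining voxels: 26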